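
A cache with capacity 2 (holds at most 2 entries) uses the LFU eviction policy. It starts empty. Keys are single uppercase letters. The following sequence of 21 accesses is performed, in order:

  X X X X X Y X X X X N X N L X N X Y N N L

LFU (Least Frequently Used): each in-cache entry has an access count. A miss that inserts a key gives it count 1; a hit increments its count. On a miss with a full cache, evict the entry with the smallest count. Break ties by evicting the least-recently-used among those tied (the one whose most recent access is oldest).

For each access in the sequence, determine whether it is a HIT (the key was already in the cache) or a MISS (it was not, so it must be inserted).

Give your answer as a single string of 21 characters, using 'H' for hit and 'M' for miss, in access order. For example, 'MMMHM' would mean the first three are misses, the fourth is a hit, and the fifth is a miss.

LFU simulation (capacity=2):
  1. access X: MISS. Cache: [X(c=1)]
  2. access X: HIT, count now 2. Cache: [X(c=2)]
  3. access X: HIT, count now 3. Cache: [X(c=3)]
  4. access X: HIT, count now 4. Cache: [X(c=4)]
  5. access X: HIT, count now 5. Cache: [X(c=5)]
  6. access Y: MISS. Cache: [Y(c=1) X(c=5)]
  7. access X: HIT, count now 6. Cache: [Y(c=1) X(c=6)]
  8. access X: HIT, count now 7. Cache: [Y(c=1) X(c=7)]
  9. access X: HIT, count now 8. Cache: [Y(c=1) X(c=8)]
  10. access X: HIT, count now 9. Cache: [Y(c=1) X(c=9)]
  11. access N: MISS, evict Y(c=1). Cache: [N(c=1) X(c=9)]
  12. access X: HIT, count now 10. Cache: [N(c=1) X(c=10)]
  13. access N: HIT, count now 2. Cache: [N(c=2) X(c=10)]
  14. access L: MISS, evict N(c=2). Cache: [L(c=1) X(c=10)]
  15. access X: HIT, count now 11. Cache: [L(c=1) X(c=11)]
  16. access N: MISS, evict L(c=1). Cache: [N(c=1) X(c=11)]
  17. access X: HIT, count now 12. Cache: [N(c=1) X(c=12)]
  18. access Y: MISS, evict N(c=1). Cache: [Y(c=1) X(c=12)]
  19. access N: MISS, evict Y(c=1). Cache: [N(c=1) X(c=12)]
  20. access N: HIT, count now 2. Cache: [N(c=2) X(c=12)]
  21. access L: MISS, evict N(c=2). Cache: [L(c=1) X(c=12)]
Total: 13 hits, 8 misses, 6 evictions

Answer: MHHHHMHHHHMHHMHMHMMHM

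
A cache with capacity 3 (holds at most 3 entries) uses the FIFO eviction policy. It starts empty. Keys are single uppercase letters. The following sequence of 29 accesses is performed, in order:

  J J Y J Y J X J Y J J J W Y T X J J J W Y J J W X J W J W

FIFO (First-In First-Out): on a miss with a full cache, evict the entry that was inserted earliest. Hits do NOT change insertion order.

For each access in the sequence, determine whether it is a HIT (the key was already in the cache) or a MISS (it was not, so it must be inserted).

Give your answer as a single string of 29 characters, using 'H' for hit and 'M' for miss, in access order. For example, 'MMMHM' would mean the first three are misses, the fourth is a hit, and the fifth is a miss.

FIFO simulation (capacity=3):
  1. access J: MISS. Cache (old->new): [J]
  2. access J: HIT. Cache (old->new): [J]
  3. access Y: MISS. Cache (old->new): [J Y]
  4. access J: HIT. Cache (old->new): [J Y]
  5. access Y: HIT. Cache (old->new): [J Y]
  6. access J: HIT. Cache (old->new): [J Y]
  7. access X: MISS. Cache (old->new): [J Y X]
  8. access J: HIT. Cache (old->new): [J Y X]
  9. access Y: HIT. Cache (old->new): [J Y X]
  10. access J: HIT. Cache (old->new): [J Y X]
  11. access J: HIT. Cache (old->new): [J Y X]
  12. access J: HIT. Cache (old->new): [J Y X]
  13. access W: MISS, evict J. Cache (old->new): [Y X W]
  14. access Y: HIT. Cache (old->new): [Y X W]
  15. access T: MISS, evict Y. Cache (old->new): [X W T]
  16. access X: HIT. Cache (old->new): [X W T]
  17. access J: MISS, evict X. Cache (old->new): [W T J]
  18. access J: HIT. Cache (old->new): [W T J]
  19. access J: HIT. Cache (old->new): [W T J]
  20. access W: HIT. Cache (old->new): [W T J]
  21. access Y: MISS, evict W. Cache (old->new): [T J Y]
  22. access J: HIT. Cache (old->new): [T J Y]
  23. access J: HIT. Cache (old->new): [T J Y]
  24. access W: MISS, evict T. Cache (old->new): [J Y W]
  25. access X: MISS, evict J. Cache (old->new): [Y W X]
  26. access J: MISS, evict Y. Cache (old->new): [W X J]
  27. access W: HIT. Cache (old->new): [W X J]
  28. access J: HIT. Cache (old->new): [W X J]
  29. access W: HIT. Cache (old->new): [W X J]
Total: 19 hits, 10 misses, 7 evictions

Answer: MHMHHHMHHHHHMHMHMHHHMHHMMMHHH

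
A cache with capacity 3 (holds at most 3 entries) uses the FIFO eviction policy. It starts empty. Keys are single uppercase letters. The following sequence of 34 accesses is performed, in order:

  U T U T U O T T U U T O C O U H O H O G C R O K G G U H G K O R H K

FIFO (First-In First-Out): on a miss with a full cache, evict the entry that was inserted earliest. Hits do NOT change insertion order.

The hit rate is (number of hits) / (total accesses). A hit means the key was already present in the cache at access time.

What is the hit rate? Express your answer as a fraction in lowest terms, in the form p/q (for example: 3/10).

Answer: 7/17

Derivation:
FIFO simulation (capacity=3):
  1. access U: MISS. Cache (old->new): [U]
  2. access T: MISS. Cache (old->new): [U T]
  3. access U: HIT. Cache (old->new): [U T]
  4. access T: HIT. Cache (old->new): [U T]
  5. access U: HIT. Cache (old->new): [U T]
  6. access O: MISS. Cache (old->new): [U T O]
  7. access T: HIT. Cache (old->new): [U T O]
  8. access T: HIT. Cache (old->new): [U T O]
  9. access U: HIT. Cache (old->new): [U T O]
  10. access U: HIT. Cache (old->new): [U T O]
  11. access T: HIT. Cache (old->new): [U T O]
  12. access O: HIT. Cache (old->new): [U T O]
  13. access C: MISS, evict U. Cache (old->new): [T O C]
  14. access O: HIT. Cache (old->new): [T O C]
  15. access U: MISS, evict T. Cache (old->new): [O C U]
  16. access H: MISS, evict O. Cache (old->new): [C U H]
  17. access O: MISS, evict C. Cache (old->new): [U H O]
  18. access H: HIT. Cache (old->new): [U H O]
  19. access O: HIT. Cache (old->new): [U H O]
  20. access G: MISS, evict U. Cache (old->new): [H O G]
  21. access C: MISS, evict H. Cache (old->new): [O G C]
  22. access R: MISS, evict O. Cache (old->new): [G C R]
  23. access O: MISS, evict G. Cache (old->new): [C R O]
  24. access K: MISS, evict C. Cache (old->new): [R O K]
  25. access G: MISS, evict R. Cache (old->new): [O K G]
  26. access G: HIT. Cache (old->new): [O K G]
  27. access U: MISS, evict O. Cache (old->new): [K G U]
  28. access H: MISS, evict K. Cache (old->new): [G U H]
  29. access G: HIT. Cache (old->new): [G U H]
  30. access K: MISS, evict G. Cache (old->new): [U H K]
  31. access O: MISS, evict U. Cache (old->new): [H K O]
  32. access R: MISS, evict H. Cache (old->new): [K O R]
  33. access H: MISS, evict K. Cache (old->new): [O R H]
  34. access K: MISS, evict O. Cache (old->new): [R H K]
Total: 14 hits, 20 misses, 17 evictions

Hit rate = 14/34 = 7/17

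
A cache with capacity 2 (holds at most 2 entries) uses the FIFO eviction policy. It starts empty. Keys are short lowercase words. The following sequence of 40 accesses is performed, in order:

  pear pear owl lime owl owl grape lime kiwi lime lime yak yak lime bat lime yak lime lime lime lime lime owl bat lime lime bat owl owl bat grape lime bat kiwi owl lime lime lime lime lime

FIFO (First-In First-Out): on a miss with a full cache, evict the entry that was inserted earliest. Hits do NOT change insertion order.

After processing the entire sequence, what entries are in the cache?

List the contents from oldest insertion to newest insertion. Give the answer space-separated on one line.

FIFO simulation (capacity=2):
  1. access pear: MISS. Cache (old->new): [pear]
  2. access pear: HIT. Cache (old->new): [pear]
  3. access owl: MISS. Cache (old->new): [pear owl]
  4. access lime: MISS, evict pear. Cache (old->new): [owl lime]
  5. access owl: HIT. Cache (old->new): [owl lime]
  6. access owl: HIT. Cache (old->new): [owl lime]
  7. access grape: MISS, evict owl. Cache (old->new): [lime grape]
  8. access lime: HIT. Cache (old->new): [lime grape]
  9. access kiwi: MISS, evict lime. Cache (old->new): [grape kiwi]
  10. access lime: MISS, evict grape. Cache (old->new): [kiwi lime]
  11. access lime: HIT. Cache (old->new): [kiwi lime]
  12. access yak: MISS, evict kiwi. Cache (old->new): [lime yak]
  13. access yak: HIT. Cache (old->new): [lime yak]
  14. access lime: HIT. Cache (old->new): [lime yak]
  15. access bat: MISS, evict lime. Cache (old->new): [yak bat]
  16. access lime: MISS, evict yak. Cache (old->new): [bat lime]
  17. access yak: MISS, evict bat. Cache (old->new): [lime yak]
  18. access lime: HIT. Cache (old->new): [lime yak]
  19. access lime: HIT. Cache (old->new): [lime yak]
  20. access lime: HIT. Cache (old->new): [lime yak]
  21. access lime: HIT. Cache (old->new): [lime yak]
  22. access lime: HIT. Cache (old->new): [lime yak]
  23. access owl: MISS, evict lime. Cache (old->new): [yak owl]
  24. access bat: MISS, evict yak. Cache (old->new): [owl bat]
  25. access lime: MISS, evict owl. Cache (old->new): [bat lime]
  26. access lime: HIT. Cache (old->new): [bat lime]
  27. access bat: HIT. Cache (old->new): [bat lime]
  28. access owl: MISS, evict bat. Cache (old->new): [lime owl]
  29. access owl: HIT. Cache (old->new): [lime owl]
  30. access bat: MISS, evict lime. Cache (old->new): [owl bat]
  31. access grape: MISS, evict owl. Cache (old->new): [bat grape]
  32. access lime: MISS, evict bat. Cache (old->new): [grape lime]
  33. access bat: MISS, evict grape. Cache (old->new): [lime bat]
  34. access kiwi: MISS, evict lime. Cache (old->new): [bat kiwi]
  35. access owl: MISS, evict bat. Cache (old->new): [kiwi owl]
  36. access lime: MISS, evict kiwi. Cache (old->new): [owl lime]
  37. access lime: HIT. Cache (old->new): [owl lime]
  38. access lime: HIT. Cache (old->new): [owl lime]
  39. access lime: HIT. Cache (old->new): [owl lime]
  40. access lime: HIT. Cache (old->new): [owl lime]
Total: 19 hits, 21 misses, 19 evictions

Answer: owl lime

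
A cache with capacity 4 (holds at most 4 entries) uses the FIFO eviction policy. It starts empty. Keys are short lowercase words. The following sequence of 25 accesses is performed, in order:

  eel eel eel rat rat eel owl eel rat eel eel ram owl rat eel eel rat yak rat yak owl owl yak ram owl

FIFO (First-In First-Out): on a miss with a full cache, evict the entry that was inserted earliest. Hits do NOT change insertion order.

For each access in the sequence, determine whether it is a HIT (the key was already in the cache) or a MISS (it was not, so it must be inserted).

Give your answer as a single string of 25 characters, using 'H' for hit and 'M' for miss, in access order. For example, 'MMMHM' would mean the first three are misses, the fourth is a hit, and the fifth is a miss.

FIFO simulation (capacity=4):
  1. access eel: MISS. Cache (old->new): [eel]
  2. access eel: HIT. Cache (old->new): [eel]
  3. access eel: HIT. Cache (old->new): [eel]
  4. access rat: MISS. Cache (old->new): [eel rat]
  5. access rat: HIT. Cache (old->new): [eel rat]
  6. access eel: HIT. Cache (old->new): [eel rat]
  7. access owl: MISS. Cache (old->new): [eel rat owl]
  8. access eel: HIT. Cache (old->new): [eel rat owl]
  9. access rat: HIT. Cache (old->new): [eel rat owl]
  10. access eel: HIT. Cache (old->new): [eel rat owl]
  11. access eel: HIT. Cache (old->new): [eel rat owl]
  12. access ram: MISS. Cache (old->new): [eel rat owl ram]
  13. access owl: HIT. Cache (old->new): [eel rat owl ram]
  14. access rat: HIT. Cache (old->new): [eel rat owl ram]
  15. access eel: HIT. Cache (old->new): [eel rat owl ram]
  16. access eel: HIT. Cache (old->new): [eel rat owl ram]
  17. access rat: HIT. Cache (old->new): [eel rat owl ram]
  18. access yak: MISS, evict eel. Cache (old->new): [rat owl ram yak]
  19. access rat: HIT. Cache (old->new): [rat owl ram yak]
  20. access yak: HIT. Cache (old->new): [rat owl ram yak]
  21. access owl: HIT. Cache (old->new): [rat owl ram yak]
  22. access owl: HIT. Cache (old->new): [rat owl ram yak]
  23. access yak: HIT. Cache (old->new): [rat owl ram yak]
  24. access ram: HIT. Cache (old->new): [rat owl ram yak]
  25. access owl: HIT. Cache (old->new): [rat owl ram yak]
Total: 20 hits, 5 misses, 1 evictions

Answer: MHHMHHMHHHHMHHHHHMHHHHHHH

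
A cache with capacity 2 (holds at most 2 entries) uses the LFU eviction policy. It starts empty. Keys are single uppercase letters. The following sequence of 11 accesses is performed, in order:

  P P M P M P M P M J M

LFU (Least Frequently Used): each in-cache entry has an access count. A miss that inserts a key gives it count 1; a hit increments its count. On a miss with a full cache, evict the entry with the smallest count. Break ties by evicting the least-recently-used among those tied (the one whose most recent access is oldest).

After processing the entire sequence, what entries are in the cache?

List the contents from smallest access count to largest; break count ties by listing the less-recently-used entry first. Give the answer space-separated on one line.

Answer: M P

Derivation:
LFU simulation (capacity=2):
  1. access P: MISS. Cache: [P(c=1)]
  2. access P: HIT, count now 2. Cache: [P(c=2)]
  3. access M: MISS. Cache: [M(c=1) P(c=2)]
  4. access P: HIT, count now 3. Cache: [M(c=1) P(c=3)]
  5. access M: HIT, count now 2. Cache: [M(c=2) P(c=3)]
  6. access P: HIT, count now 4. Cache: [M(c=2) P(c=4)]
  7. access M: HIT, count now 3. Cache: [M(c=3) P(c=4)]
  8. access P: HIT, count now 5. Cache: [M(c=3) P(c=5)]
  9. access M: HIT, count now 4. Cache: [M(c=4) P(c=5)]
  10. access J: MISS, evict M(c=4). Cache: [J(c=1) P(c=5)]
  11. access M: MISS, evict J(c=1). Cache: [M(c=1) P(c=5)]
Total: 7 hits, 4 misses, 2 evictions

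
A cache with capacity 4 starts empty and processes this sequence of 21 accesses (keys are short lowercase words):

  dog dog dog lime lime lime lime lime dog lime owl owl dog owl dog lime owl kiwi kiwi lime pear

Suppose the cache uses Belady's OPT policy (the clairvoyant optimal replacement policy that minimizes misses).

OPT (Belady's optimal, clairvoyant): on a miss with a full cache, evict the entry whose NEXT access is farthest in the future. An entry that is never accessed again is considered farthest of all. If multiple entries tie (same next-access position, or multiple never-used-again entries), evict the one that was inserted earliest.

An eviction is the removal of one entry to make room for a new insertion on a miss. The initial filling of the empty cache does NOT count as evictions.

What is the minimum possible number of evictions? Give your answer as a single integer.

Answer: 1

Derivation:
OPT (Belady) simulation (capacity=4):
  1. access dog: MISS. Cache: [dog]
  2. access dog: HIT. Next use of dog: step 3. Cache: [dog]
  3. access dog: HIT. Next use of dog: step 9. Cache: [dog]
  4. access lime: MISS. Cache: [dog lime]
  5. access lime: HIT. Next use of lime: step 6. Cache: [dog lime]
  6. access lime: HIT. Next use of lime: step 7. Cache: [dog lime]
  7. access lime: HIT. Next use of lime: step 8. Cache: [dog lime]
  8. access lime: HIT. Next use of lime: step 10. Cache: [dog lime]
  9. access dog: HIT. Next use of dog: step 13. Cache: [dog lime]
  10. access lime: HIT. Next use of lime: step 16. Cache: [dog lime]
  11. access owl: MISS. Cache: [dog lime owl]
  12. access owl: HIT. Next use of owl: step 14. Cache: [dog lime owl]
  13. access dog: HIT. Next use of dog: step 15. Cache: [dog lime owl]
  14. access owl: HIT. Next use of owl: step 17. Cache: [dog lime owl]
  15. access dog: HIT. Next use of dog: never. Cache: [dog lime owl]
  16. access lime: HIT. Next use of lime: step 20. Cache: [dog lime owl]
  17. access owl: HIT. Next use of owl: never. Cache: [dog lime owl]
  18. access kiwi: MISS. Cache: [dog lime owl kiwi]
  19. access kiwi: HIT. Next use of kiwi: never. Cache: [dog lime owl kiwi]
  20. access lime: HIT. Next use of lime: never. Cache: [dog lime owl kiwi]
  21. access pear: MISS, evict dog (next use: never). Cache: [lime owl kiwi pear]
Total: 16 hits, 5 misses, 1 evictions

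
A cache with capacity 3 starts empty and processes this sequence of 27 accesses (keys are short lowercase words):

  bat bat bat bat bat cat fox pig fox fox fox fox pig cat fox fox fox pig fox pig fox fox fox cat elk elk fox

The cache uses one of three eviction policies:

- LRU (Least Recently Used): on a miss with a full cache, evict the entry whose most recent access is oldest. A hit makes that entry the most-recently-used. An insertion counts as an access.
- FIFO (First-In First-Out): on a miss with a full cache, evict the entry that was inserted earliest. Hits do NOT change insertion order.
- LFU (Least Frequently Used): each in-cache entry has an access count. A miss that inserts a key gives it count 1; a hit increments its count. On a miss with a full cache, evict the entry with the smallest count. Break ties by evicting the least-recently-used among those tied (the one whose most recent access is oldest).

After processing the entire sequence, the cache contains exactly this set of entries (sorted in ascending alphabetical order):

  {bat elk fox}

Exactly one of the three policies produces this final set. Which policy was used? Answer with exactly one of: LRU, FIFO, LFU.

Simulating under each policy and comparing final sets:
  LRU: final set = {cat elk fox} -> differs
  FIFO: final set = {elk fox pig} -> differs
  LFU: final set = {bat elk fox} -> MATCHES target
Only LFU produces the target set.

Answer: LFU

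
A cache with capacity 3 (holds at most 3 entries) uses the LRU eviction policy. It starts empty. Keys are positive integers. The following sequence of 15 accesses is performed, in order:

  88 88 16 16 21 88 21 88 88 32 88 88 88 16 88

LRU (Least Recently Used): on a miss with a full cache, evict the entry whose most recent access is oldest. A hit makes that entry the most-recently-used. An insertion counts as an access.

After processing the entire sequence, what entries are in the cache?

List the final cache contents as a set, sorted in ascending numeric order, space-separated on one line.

LRU simulation (capacity=3):
  1. access 88: MISS. Cache (LRU->MRU): [88]
  2. access 88: HIT. Cache (LRU->MRU): [88]
  3. access 16: MISS. Cache (LRU->MRU): [88 16]
  4. access 16: HIT. Cache (LRU->MRU): [88 16]
  5. access 21: MISS. Cache (LRU->MRU): [88 16 21]
  6. access 88: HIT. Cache (LRU->MRU): [16 21 88]
  7. access 21: HIT. Cache (LRU->MRU): [16 88 21]
  8. access 88: HIT. Cache (LRU->MRU): [16 21 88]
  9. access 88: HIT. Cache (LRU->MRU): [16 21 88]
  10. access 32: MISS, evict 16. Cache (LRU->MRU): [21 88 32]
  11. access 88: HIT. Cache (LRU->MRU): [21 32 88]
  12. access 88: HIT. Cache (LRU->MRU): [21 32 88]
  13. access 88: HIT. Cache (LRU->MRU): [21 32 88]
  14. access 16: MISS, evict 21. Cache (LRU->MRU): [32 88 16]
  15. access 88: HIT. Cache (LRU->MRU): [32 16 88]
Total: 10 hits, 5 misses, 2 evictions

Answer: 16 32 88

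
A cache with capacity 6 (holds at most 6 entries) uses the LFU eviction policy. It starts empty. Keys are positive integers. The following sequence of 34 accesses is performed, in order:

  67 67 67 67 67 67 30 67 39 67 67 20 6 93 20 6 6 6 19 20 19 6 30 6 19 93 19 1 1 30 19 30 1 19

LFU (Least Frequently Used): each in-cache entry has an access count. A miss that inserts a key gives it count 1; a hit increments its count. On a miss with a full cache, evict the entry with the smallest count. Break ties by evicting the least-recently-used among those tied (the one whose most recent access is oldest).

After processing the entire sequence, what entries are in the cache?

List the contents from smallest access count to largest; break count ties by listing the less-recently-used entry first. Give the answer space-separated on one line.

LFU simulation (capacity=6):
  1. access 67: MISS. Cache: [67(c=1)]
  2. access 67: HIT, count now 2. Cache: [67(c=2)]
  3. access 67: HIT, count now 3. Cache: [67(c=3)]
  4. access 67: HIT, count now 4. Cache: [67(c=4)]
  5. access 67: HIT, count now 5. Cache: [67(c=5)]
  6. access 67: HIT, count now 6. Cache: [67(c=6)]
  7. access 30: MISS. Cache: [30(c=1) 67(c=6)]
  8. access 67: HIT, count now 7. Cache: [30(c=1) 67(c=7)]
  9. access 39: MISS. Cache: [30(c=1) 39(c=1) 67(c=7)]
  10. access 67: HIT, count now 8. Cache: [30(c=1) 39(c=1) 67(c=8)]
  11. access 67: HIT, count now 9. Cache: [30(c=1) 39(c=1) 67(c=9)]
  12. access 20: MISS. Cache: [30(c=1) 39(c=1) 20(c=1) 67(c=9)]
  13. access 6: MISS. Cache: [30(c=1) 39(c=1) 20(c=1) 6(c=1) 67(c=9)]
  14. access 93: MISS. Cache: [30(c=1) 39(c=1) 20(c=1) 6(c=1) 93(c=1) 67(c=9)]
  15. access 20: HIT, count now 2. Cache: [30(c=1) 39(c=1) 6(c=1) 93(c=1) 20(c=2) 67(c=9)]
  16. access 6: HIT, count now 2. Cache: [30(c=1) 39(c=1) 93(c=1) 20(c=2) 6(c=2) 67(c=9)]
  17. access 6: HIT, count now 3. Cache: [30(c=1) 39(c=1) 93(c=1) 20(c=2) 6(c=3) 67(c=9)]
  18. access 6: HIT, count now 4. Cache: [30(c=1) 39(c=1) 93(c=1) 20(c=2) 6(c=4) 67(c=9)]
  19. access 19: MISS, evict 30(c=1). Cache: [39(c=1) 93(c=1) 19(c=1) 20(c=2) 6(c=4) 67(c=9)]
  20. access 20: HIT, count now 3. Cache: [39(c=1) 93(c=1) 19(c=1) 20(c=3) 6(c=4) 67(c=9)]
  21. access 19: HIT, count now 2. Cache: [39(c=1) 93(c=1) 19(c=2) 20(c=3) 6(c=4) 67(c=9)]
  22. access 6: HIT, count now 5. Cache: [39(c=1) 93(c=1) 19(c=2) 20(c=3) 6(c=5) 67(c=9)]
  23. access 30: MISS, evict 39(c=1). Cache: [93(c=1) 30(c=1) 19(c=2) 20(c=3) 6(c=5) 67(c=9)]
  24. access 6: HIT, count now 6. Cache: [93(c=1) 30(c=1) 19(c=2) 20(c=3) 6(c=6) 67(c=9)]
  25. access 19: HIT, count now 3. Cache: [93(c=1) 30(c=1) 20(c=3) 19(c=3) 6(c=6) 67(c=9)]
  26. access 93: HIT, count now 2. Cache: [30(c=1) 93(c=2) 20(c=3) 19(c=3) 6(c=6) 67(c=9)]
  27. access 19: HIT, count now 4. Cache: [30(c=1) 93(c=2) 20(c=3) 19(c=4) 6(c=6) 67(c=9)]
  28. access 1: MISS, evict 30(c=1). Cache: [1(c=1) 93(c=2) 20(c=3) 19(c=4) 6(c=6) 67(c=9)]
  29. access 1: HIT, count now 2. Cache: [93(c=2) 1(c=2) 20(c=3) 19(c=4) 6(c=6) 67(c=9)]
  30. access 30: MISS, evict 93(c=2). Cache: [30(c=1) 1(c=2) 20(c=3) 19(c=4) 6(c=6) 67(c=9)]
  31. access 19: HIT, count now 5. Cache: [30(c=1) 1(c=2) 20(c=3) 19(c=5) 6(c=6) 67(c=9)]
  32. access 30: HIT, count now 2. Cache: [1(c=2) 30(c=2) 20(c=3) 19(c=5) 6(c=6) 67(c=9)]
  33. access 1: HIT, count now 3. Cache: [30(c=2) 20(c=3) 1(c=3) 19(c=5) 6(c=6) 67(c=9)]
  34. access 19: HIT, count now 6. Cache: [30(c=2) 20(c=3) 1(c=3) 6(c=6) 19(c=6) 67(c=9)]
Total: 24 hits, 10 misses, 4 evictions

Answer: 30 20 1 6 19 67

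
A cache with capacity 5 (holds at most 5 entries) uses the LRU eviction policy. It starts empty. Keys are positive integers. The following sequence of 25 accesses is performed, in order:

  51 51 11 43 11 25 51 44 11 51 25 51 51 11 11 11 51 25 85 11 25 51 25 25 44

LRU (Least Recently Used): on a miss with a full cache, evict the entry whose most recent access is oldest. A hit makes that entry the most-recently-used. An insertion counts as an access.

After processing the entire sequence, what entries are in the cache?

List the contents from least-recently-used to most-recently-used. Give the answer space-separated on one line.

LRU simulation (capacity=5):
  1. access 51: MISS. Cache (LRU->MRU): [51]
  2. access 51: HIT. Cache (LRU->MRU): [51]
  3. access 11: MISS. Cache (LRU->MRU): [51 11]
  4. access 43: MISS. Cache (LRU->MRU): [51 11 43]
  5. access 11: HIT. Cache (LRU->MRU): [51 43 11]
  6. access 25: MISS. Cache (LRU->MRU): [51 43 11 25]
  7. access 51: HIT. Cache (LRU->MRU): [43 11 25 51]
  8. access 44: MISS. Cache (LRU->MRU): [43 11 25 51 44]
  9. access 11: HIT. Cache (LRU->MRU): [43 25 51 44 11]
  10. access 51: HIT. Cache (LRU->MRU): [43 25 44 11 51]
  11. access 25: HIT. Cache (LRU->MRU): [43 44 11 51 25]
  12. access 51: HIT. Cache (LRU->MRU): [43 44 11 25 51]
  13. access 51: HIT. Cache (LRU->MRU): [43 44 11 25 51]
  14. access 11: HIT. Cache (LRU->MRU): [43 44 25 51 11]
  15. access 11: HIT. Cache (LRU->MRU): [43 44 25 51 11]
  16. access 11: HIT. Cache (LRU->MRU): [43 44 25 51 11]
  17. access 51: HIT. Cache (LRU->MRU): [43 44 25 11 51]
  18. access 25: HIT. Cache (LRU->MRU): [43 44 11 51 25]
  19. access 85: MISS, evict 43. Cache (LRU->MRU): [44 11 51 25 85]
  20. access 11: HIT. Cache (LRU->MRU): [44 51 25 85 11]
  21. access 25: HIT. Cache (LRU->MRU): [44 51 85 11 25]
  22. access 51: HIT. Cache (LRU->MRU): [44 85 11 25 51]
  23. access 25: HIT. Cache (LRU->MRU): [44 85 11 51 25]
  24. access 25: HIT. Cache (LRU->MRU): [44 85 11 51 25]
  25. access 44: HIT. Cache (LRU->MRU): [85 11 51 25 44]
Total: 19 hits, 6 misses, 1 evictions

Answer: 85 11 51 25 44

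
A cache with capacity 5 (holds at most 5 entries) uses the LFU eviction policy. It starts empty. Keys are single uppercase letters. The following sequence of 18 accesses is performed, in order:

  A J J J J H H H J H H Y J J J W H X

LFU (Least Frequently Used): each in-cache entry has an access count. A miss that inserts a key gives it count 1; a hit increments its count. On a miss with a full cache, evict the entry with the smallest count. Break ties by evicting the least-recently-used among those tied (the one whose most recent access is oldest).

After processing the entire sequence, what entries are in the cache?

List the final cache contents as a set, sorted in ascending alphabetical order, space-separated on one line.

Answer: H J W X Y

Derivation:
LFU simulation (capacity=5):
  1. access A: MISS. Cache: [A(c=1)]
  2. access J: MISS. Cache: [A(c=1) J(c=1)]
  3. access J: HIT, count now 2. Cache: [A(c=1) J(c=2)]
  4. access J: HIT, count now 3. Cache: [A(c=1) J(c=3)]
  5. access J: HIT, count now 4. Cache: [A(c=1) J(c=4)]
  6. access H: MISS. Cache: [A(c=1) H(c=1) J(c=4)]
  7. access H: HIT, count now 2. Cache: [A(c=1) H(c=2) J(c=4)]
  8. access H: HIT, count now 3. Cache: [A(c=1) H(c=3) J(c=4)]
  9. access J: HIT, count now 5. Cache: [A(c=1) H(c=3) J(c=5)]
  10. access H: HIT, count now 4. Cache: [A(c=1) H(c=4) J(c=5)]
  11. access H: HIT, count now 5. Cache: [A(c=1) J(c=5) H(c=5)]
  12. access Y: MISS. Cache: [A(c=1) Y(c=1) J(c=5) H(c=5)]
  13. access J: HIT, count now 6. Cache: [A(c=1) Y(c=1) H(c=5) J(c=6)]
  14. access J: HIT, count now 7. Cache: [A(c=1) Y(c=1) H(c=5) J(c=7)]
  15. access J: HIT, count now 8. Cache: [A(c=1) Y(c=1) H(c=5) J(c=8)]
  16. access W: MISS. Cache: [A(c=1) Y(c=1) W(c=1) H(c=5) J(c=8)]
  17. access H: HIT, count now 6. Cache: [A(c=1) Y(c=1) W(c=1) H(c=6) J(c=8)]
  18. access X: MISS, evict A(c=1). Cache: [Y(c=1) W(c=1) X(c=1) H(c=6) J(c=8)]
Total: 12 hits, 6 misses, 1 evictions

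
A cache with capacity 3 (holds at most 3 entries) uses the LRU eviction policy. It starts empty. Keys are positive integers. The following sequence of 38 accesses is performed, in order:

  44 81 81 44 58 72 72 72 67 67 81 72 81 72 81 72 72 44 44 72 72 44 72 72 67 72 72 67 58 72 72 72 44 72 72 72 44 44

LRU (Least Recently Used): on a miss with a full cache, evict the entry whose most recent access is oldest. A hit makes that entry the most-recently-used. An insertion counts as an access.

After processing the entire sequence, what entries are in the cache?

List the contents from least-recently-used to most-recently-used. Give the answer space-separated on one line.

Answer: 58 72 44

Derivation:
LRU simulation (capacity=3):
  1. access 44: MISS. Cache (LRU->MRU): [44]
  2. access 81: MISS. Cache (LRU->MRU): [44 81]
  3. access 81: HIT. Cache (LRU->MRU): [44 81]
  4. access 44: HIT. Cache (LRU->MRU): [81 44]
  5. access 58: MISS. Cache (LRU->MRU): [81 44 58]
  6. access 72: MISS, evict 81. Cache (LRU->MRU): [44 58 72]
  7. access 72: HIT. Cache (LRU->MRU): [44 58 72]
  8. access 72: HIT. Cache (LRU->MRU): [44 58 72]
  9. access 67: MISS, evict 44. Cache (LRU->MRU): [58 72 67]
  10. access 67: HIT. Cache (LRU->MRU): [58 72 67]
  11. access 81: MISS, evict 58. Cache (LRU->MRU): [72 67 81]
  12. access 72: HIT. Cache (LRU->MRU): [67 81 72]
  13. access 81: HIT. Cache (LRU->MRU): [67 72 81]
  14. access 72: HIT. Cache (LRU->MRU): [67 81 72]
  15. access 81: HIT. Cache (LRU->MRU): [67 72 81]
  16. access 72: HIT. Cache (LRU->MRU): [67 81 72]
  17. access 72: HIT. Cache (LRU->MRU): [67 81 72]
  18. access 44: MISS, evict 67. Cache (LRU->MRU): [81 72 44]
  19. access 44: HIT. Cache (LRU->MRU): [81 72 44]
  20. access 72: HIT. Cache (LRU->MRU): [81 44 72]
  21. access 72: HIT. Cache (LRU->MRU): [81 44 72]
  22. access 44: HIT. Cache (LRU->MRU): [81 72 44]
  23. access 72: HIT. Cache (LRU->MRU): [81 44 72]
  24. access 72: HIT. Cache (LRU->MRU): [81 44 72]
  25. access 67: MISS, evict 81. Cache (LRU->MRU): [44 72 67]
  26. access 72: HIT. Cache (LRU->MRU): [44 67 72]
  27. access 72: HIT. Cache (LRU->MRU): [44 67 72]
  28. access 67: HIT. Cache (LRU->MRU): [44 72 67]
  29. access 58: MISS, evict 44. Cache (LRU->MRU): [72 67 58]
  30. access 72: HIT. Cache (LRU->MRU): [67 58 72]
  31. access 72: HIT. Cache (LRU->MRU): [67 58 72]
  32. access 72: HIT. Cache (LRU->MRU): [67 58 72]
  33. access 44: MISS, evict 67. Cache (LRU->MRU): [58 72 44]
  34. access 72: HIT. Cache (LRU->MRU): [58 44 72]
  35. access 72: HIT. Cache (LRU->MRU): [58 44 72]
  36. access 72: HIT. Cache (LRU->MRU): [58 44 72]
  37. access 44: HIT. Cache (LRU->MRU): [58 72 44]
  38. access 44: HIT. Cache (LRU->MRU): [58 72 44]
Total: 28 hits, 10 misses, 7 evictions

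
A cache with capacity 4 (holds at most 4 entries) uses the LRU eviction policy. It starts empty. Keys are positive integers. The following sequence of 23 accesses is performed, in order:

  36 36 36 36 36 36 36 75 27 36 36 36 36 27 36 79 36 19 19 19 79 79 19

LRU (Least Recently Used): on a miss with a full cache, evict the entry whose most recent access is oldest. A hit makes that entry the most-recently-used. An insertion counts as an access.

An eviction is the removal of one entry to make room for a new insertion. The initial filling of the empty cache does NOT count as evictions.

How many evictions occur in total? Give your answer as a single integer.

LRU simulation (capacity=4):
  1. access 36: MISS. Cache (LRU->MRU): [36]
  2. access 36: HIT. Cache (LRU->MRU): [36]
  3. access 36: HIT. Cache (LRU->MRU): [36]
  4. access 36: HIT. Cache (LRU->MRU): [36]
  5. access 36: HIT. Cache (LRU->MRU): [36]
  6. access 36: HIT. Cache (LRU->MRU): [36]
  7. access 36: HIT. Cache (LRU->MRU): [36]
  8. access 75: MISS. Cache (LRU->MRU): [36 75]
  9. access 27: MISS. Cache (LRU->MRU): [36 75 27]
  10. access 36: HIT. Cache (LRU->MRU): [75 27 36]
  11. access 36: HIT. Cache (LRU->MRU): [75 27 36]
  12. access 36: HIT. Cache (LRU->MRU): [75 27 36]
  13. access 36: HIT. Cache (LRU->MRU): [75 27 36]
  14. access 27: HIT. Cache (LRU->MRU): [75 36 27]
  15. access 36: HIT. Cache (LRU->MRU): [75 27 36]
  16. access 79: MISS. Cache (LRU->MRU): [75 27 36 79]
  17. access 36: HIT. Cache (LRU->MRU): [75 27 79 36]
  18. access 19: MISS, evict 75. Cache (LRU->MRU): [27 79 36 19]
  19. access 19: HIT. Cache (LRU->MRU): [27 79 36 19]
  20. access 19: HIT. Cache (LRU->MRU): [27 79 36 19]
  21. access 79: HIT. Cache (LRU->MRU): [27 36 19 79]
  22. access 79: HIT. Cache (LRU->MRU): [27 36 19 79]
  23. access 19: HIT. Cache (LRU->MRU): [27 36 79 19]
Total: 18 hits, 5 misses, 1 evictions

Answer: 1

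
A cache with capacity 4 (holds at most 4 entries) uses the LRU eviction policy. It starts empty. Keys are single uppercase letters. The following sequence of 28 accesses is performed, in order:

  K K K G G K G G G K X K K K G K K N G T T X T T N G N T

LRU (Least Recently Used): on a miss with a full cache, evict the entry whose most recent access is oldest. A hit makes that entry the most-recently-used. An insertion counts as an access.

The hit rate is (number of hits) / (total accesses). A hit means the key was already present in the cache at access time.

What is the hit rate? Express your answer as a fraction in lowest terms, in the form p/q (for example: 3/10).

Answer: 11/14

Derivation:
LRU simulation (capacity=4):
  1. access K: MISS. Cache (LRU->MRU): [K]
  2. access K: HIT. Cache (LRU->MRU): [K]
  3. access K: HIT. Cache (LRU->MRU): [K]
  4. access G: MISS. Cache (LRU->MRU): [K G]
  5. access G: HIT. Cache (LRU->MRU): [K G]
  6. access K: HIT. Cache (LRU->MRU): [G K]
  7. access G: HIT. Cache (LRU->MRU): [K G]
  8. access G: HIT. Cache (LRU->MRU): [K G]
  9. access G: HIT. Cache (LRU->MRU): [K G]
  10. access K: HIT. Cache (LRU->MRU): [G K]
  11. access X: MISS. Cache (LRU->MRU): [G K X]
  12. access K: HIT. Cache (LRU->MRU): [G X K]
  13. access K: HIT. Cache (LRU->MRU): [G X K]
  14. access K: HIT. Cache (LRU->MRU): [G X K]
  15. access G: HIT. Cache (LRU->MRU): [X K G]
  16. access K: HIT. Cache (LRU->MRU): [X G K]
  17. access K: HIT. Cache (LRU->MRU): [X G K]
  18. access N: MISS. Cache (LRU->MRU): [X G K N]
  19. access G: HIT. Cache (LRU->MRU): [X K N G]
  20. access T: MISS, evict X. Cache (LRU->MRU): [K N G T]
  21. access T: HIT. Cache (LRU->MRU): [K N G T]
  22. access X: MISS, evict K. Cache (LRU->MRU): [N G T X]
  23. access T: HIT. Cache (LRU->MRU): [N G X T]
  24. access T: HIT. Cache (LRU->MRU): [N G X T]
  25. access N: HIT. Cache (LRU->MRU): [G X T N]
  26. access G: HIT. Cache (LRU->MRU): [X T N G]
  27. access N: HIT. Cache (LRU->MRU): [X T G N]
  28. access T: HIT. Cache (LRU->MRU): [X G N T]
Total: 22 hits, 6 misses, 2 evictions

Hit rate = 22/28 = 11/14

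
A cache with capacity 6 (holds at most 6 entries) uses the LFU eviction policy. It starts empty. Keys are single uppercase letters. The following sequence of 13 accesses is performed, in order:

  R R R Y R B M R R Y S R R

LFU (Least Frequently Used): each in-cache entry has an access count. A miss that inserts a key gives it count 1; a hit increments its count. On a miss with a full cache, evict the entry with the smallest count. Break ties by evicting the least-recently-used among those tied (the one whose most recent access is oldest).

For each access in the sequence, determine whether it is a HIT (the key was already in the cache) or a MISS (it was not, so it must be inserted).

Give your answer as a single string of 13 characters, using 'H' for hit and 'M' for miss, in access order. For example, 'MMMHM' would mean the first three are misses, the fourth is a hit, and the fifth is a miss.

Answer: MHHMHMMHHHMHH

Derivation:
LFU simulation (capacity=6):
  1. access R: MISS. Cache: [R(c=1)]
  2. access R: HIT, count now 2. Cache: [R(c=2)]
  3. access R: HIT, count now 3. Cache: [R(c=3)]
  4. access Y: MISS. Cache: [Y(c=1) R(c=3)]
  5. access R: HIT, count now 4. Cache: [Y(c=1) R(c=4)]
  6. access B: MISS. Cache: [Y(c=1) B(c=1) R(c=4)]
  7. access M: MISS. Cache: [Y(c=1) B(c=1) M(c=1) R(c=4)]
  8. access R: HIT, count now 5. Cache: [Y(c=1) B(c=1) M(c=1) R(c=5)]
  9. access R: HIT, count now 6. Cache: [Y(c=1) B(c=1) M(c=1) R(c=6)]
  10. access Y: HIT, count now 2. Cache: [B(c=1) M(c=1) Y(c=2) R(c=6)]
  11. access S: MISS. Cache: [B(c=1) M(c=1) S(c=1) Y(c=2) R(c=6)]
  12. access R: HIT, count now 7. Cache: [B(c=1) M(c=1) S(c=1) Y(c=2) R(c=7)]
  13. access R: HIT, count now 8. Cache: [B(c=1) M(c=1) S(c=1) Y(c=2) R(c=8)]
Total: 8 hits, 5 misses, 0 evictions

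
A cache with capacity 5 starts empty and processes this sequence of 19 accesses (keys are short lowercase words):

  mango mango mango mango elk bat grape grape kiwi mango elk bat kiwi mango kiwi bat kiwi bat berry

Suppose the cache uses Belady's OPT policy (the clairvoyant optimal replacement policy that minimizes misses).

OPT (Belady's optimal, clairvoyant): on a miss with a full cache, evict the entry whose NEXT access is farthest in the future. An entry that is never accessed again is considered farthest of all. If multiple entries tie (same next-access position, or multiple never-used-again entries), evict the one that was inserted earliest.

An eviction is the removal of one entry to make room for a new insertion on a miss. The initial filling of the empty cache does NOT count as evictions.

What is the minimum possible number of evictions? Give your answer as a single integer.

Answer: 1

Derivation:
OPT (Belady) simulation (capacity=5):
  1. access mango: MISS. Cache: [mango]
  2. access mango: HIT. Next use of mango: step 3. Cache: [mango]
  3. access mango: HIT. Next use of mango: step 4. Cache: [mango]
  4. access mango: HIT. Next use of mango: step 10. Cache: [mango]
  5. access elk: MISS. Cache: [mango elk]
  6. access bat: MISS. Cache: [mango elk bat]
  7. access grape: MISS. Cache: [mango elk bat grape]
  8. access grape: HIT. Next use of grape: never. Cache: [mango elk bat grape]
  9. access kiwi: MISS. Cache: [mango elk bat grape kiwi]
  10. access mango: HIT. Next use of mango: step 14. Cache: [mango elk bat grape kiwi]
  11. access elk: HIT. Next use of elk: never. Cache: [mango elk bat grape kiwi]
  12. access bat: HIT. Next use of bat: step 16. Cache: [mango elk bat grape kiwi]
  13. access kiwi: HIT. Next use of kiwi: step 15. Cache: [mango elk bat grape kiwi]
  14. access mango: HIT. Next use of mango: never. Cache: [mango elk bat grape kiwi]
  15. access kiwi: HIT. Next use of kiwi: step 17. Cache: [mango elk bat grape kiwi]
  16. access bat: HIT. Next use of bat: step 18. Cache: [mango elk bat grape kiwi]
  17. access kiwi: HIT. Next use of kiwi: never. Cache: [mango elk bat grape kiwi]
  18. access bat: HIT. Next use of bat: never. Cache: [mango elk bat grape kiwi]
  19. access berry: MISS, evict mango (next use: never). Cache: [elk bat grape kiwi berry]
Total: 13 hits, 6 misses, 1 evictions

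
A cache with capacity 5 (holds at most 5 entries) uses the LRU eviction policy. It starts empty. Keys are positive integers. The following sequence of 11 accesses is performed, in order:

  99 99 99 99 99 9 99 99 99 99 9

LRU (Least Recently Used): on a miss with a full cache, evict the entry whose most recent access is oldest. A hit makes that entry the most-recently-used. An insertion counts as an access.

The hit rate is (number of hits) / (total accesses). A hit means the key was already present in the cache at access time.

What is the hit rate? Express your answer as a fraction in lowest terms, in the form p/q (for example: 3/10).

LRU simulation (capacity=5):
  1. access 99: MISS. Cache (LRU->MRU): [99]
  2. access 99: HIT. Cache (LRU->MRU): [99]
  3. access 99: HIT. Cache (LRU->MRU): [99]
  4. access 99: HIT. Cache (LRU->MRU): [99]
  5. access 99: HIT. Cache (LRU->MRU): [99]
  6. access 9: MISS. Cache (LRU->MRU): [99 9]
  7. access 99: HIT. Cache (LRU->MRU): [9 99]
  8. access 99: HIT. Cache (LRU->MRU): [9 99]
  9. access 99: HIT. Cache (LRU->MRU): [9 99]
  10. access 99: HIT. Cache (LRU->MRU): [9 99]
  11. access 9: HIT. Cache (LRU->MRU): [99 9]
Total: 9 hits, 2 misses, 0 evictions

Hit rate = 9/11

Answer: 9/11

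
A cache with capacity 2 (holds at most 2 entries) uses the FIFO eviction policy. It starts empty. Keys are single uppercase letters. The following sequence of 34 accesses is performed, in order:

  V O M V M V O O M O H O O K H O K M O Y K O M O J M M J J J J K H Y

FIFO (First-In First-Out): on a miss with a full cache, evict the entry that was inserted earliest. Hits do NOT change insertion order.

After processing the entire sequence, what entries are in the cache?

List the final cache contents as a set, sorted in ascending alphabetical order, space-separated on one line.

FIFO simulation (capacity=2):
  1. access V: MISS. Cache (old->new): [V]
  2. access O: MISS. Cache (old->new): [V O]
  3. access M: MISS, evict V. Cache (old->new): [O M]
  4. access V: MISS, evict O. Cache (old->new): [M V]
  5. access M: HIT. Cache (old->new): [M V]
  6. access V: HIT. Cache (old->new): [M V]
  7. access O: MISS, evict M. Cache (old->new): [V O]
  8. access O: HIT. Cache (old->new): [V O]
  9. access M: MISS, evict V. Cache (old->new): [O M]
  10. access O: HIT. Cache (old->new): [O M]
  11. access H: MISS, evict O. Cache (old->new): [M H]
  12. access O: MISS, evict M. Cache (old->new): [H O]
  13. access O: HIT. Cache (old->new): [H O]
  14. access K: MISS, evict H. Cache (old->new): [O K]
  15. access H: MISS, evict O. Cache (old->new): [K H]
  16. access O: MISS, evict K. Cache (old->new): [H O]
  17. access K: MISS, evict H. Cache (old->new): [O K]
  18. access M: MISS, evict O. Cache (old->new): [K M]
  19. access O: MISS, evict K. Cache (old->new): [M O]
  20. access Y: MISS, evict M. Cache (old->new): [O Y]
  21. access K: MISS, evict O. Cache (old->new): [Y K]
  22. access O: MISS, evict Y. Cache (old->new): [K O]
  23. access M: MISS, evict K. Cache (old->new): [O M]
  24. access O: HIT. Cache (old->new): [O M]
  25. access J: MISS, evict O. Cache (old->new): [M J]
  26. access M: HIT. Cache (old->new): [M J]
  27. access M: HIT. Cache (old->new): [M J]
  28. access J: HIT. Cache (old->new): [M J]
  29. access J: HIT. Cache (old->new): [M J]
  30. access J: HIT. Cache (old->new): [M J]
  31. access J: HIT. Cache (old->new): [M J]
  32. access K: MISS, evict M. Cache (old->new): [J K]
  33. access H: MISS, evict J. Cache (old->new): [K H]
  34. access Y: MISS, evict K. Cache (old->new): [H Y]
Total: 12 hits, 22 misses, 20 evictions

Answer: H Y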